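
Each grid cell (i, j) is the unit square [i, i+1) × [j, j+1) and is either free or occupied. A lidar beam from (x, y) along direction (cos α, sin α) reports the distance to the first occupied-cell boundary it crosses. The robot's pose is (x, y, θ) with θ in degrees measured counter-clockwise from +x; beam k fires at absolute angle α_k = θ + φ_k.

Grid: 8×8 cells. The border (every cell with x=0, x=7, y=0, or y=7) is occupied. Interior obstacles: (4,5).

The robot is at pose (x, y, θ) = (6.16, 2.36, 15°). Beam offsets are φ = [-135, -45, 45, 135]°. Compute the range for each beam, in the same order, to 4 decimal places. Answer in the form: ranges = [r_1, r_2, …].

ranges = [1.5704, 0.9699, 1.6800, 5.9583]

beam 1: φ=-135°, α=240°
  dir = (cos 240°, sin 240°) = (-0.5000, -0.8660); from cell (6,2)
  next x-line at t=0.3200, next y-line at t=0.4157; Δt_x=2.0000, Δt_y=1.1547
    x: enter (5,2) at t=0.3200
    y: enter (5,1) at t=0.4157
    y: enter (5,0) at t=1.5704 ← occupied
  → r_1 = 1.5704
beam 2: φ=-45°, α=330°
  dir = (cos 330°, sin 330°) = (0.8660, -0.5000); from cell (6,2)
  next x-line at t=0.9699, next y-line at t=0.7200; Δt_x=1.1547, Δt_y=2.0000
    y: enter (6,1) at t=0.7200
    x: enter (7,1) at t=0.9699 ← occupied
  → r_2 = 0.9699
beam 3: φ=45°, α=60°
  dir = (cos 60°, sin 60°) = (0.5000, 0.8660); from cell (6,2)
  next x-line at t=1.6800, next y-line at t=0.7390; Δt_x=2.0000, Δt_y=1.1547
    y: enter (6,3) at t=0.7390
    x: enter (7,3) at t=1.6800 ← occupied
  → r_3 = 1.6800
beam 4: φ=135°, α=150°
  dir = (cos 150°, sin 150°) = (-0.8660, 0.5000); from cell (6,2)
  next x-line at t=0.1848, next y-line at t=1.2800; Δt_x=1.1547, Δt_y=2.0000
    x: enter (5,2) at t=0.1848
    y: enter (5,3) at t=1.2800
    x: enter (4,3) at t=1.3395
    x: enter (3,3) at t=2.4942
    y: enter (3,4) at t=3.2800
    x: enter (2,4) at t=3.6489
    x: enter (1,4) at t=4.8036
    y: enter (1,5) at t=5.2800
    x: enter (0,5) at t=5.9583 ← occupied
  → r_4 = 5.9583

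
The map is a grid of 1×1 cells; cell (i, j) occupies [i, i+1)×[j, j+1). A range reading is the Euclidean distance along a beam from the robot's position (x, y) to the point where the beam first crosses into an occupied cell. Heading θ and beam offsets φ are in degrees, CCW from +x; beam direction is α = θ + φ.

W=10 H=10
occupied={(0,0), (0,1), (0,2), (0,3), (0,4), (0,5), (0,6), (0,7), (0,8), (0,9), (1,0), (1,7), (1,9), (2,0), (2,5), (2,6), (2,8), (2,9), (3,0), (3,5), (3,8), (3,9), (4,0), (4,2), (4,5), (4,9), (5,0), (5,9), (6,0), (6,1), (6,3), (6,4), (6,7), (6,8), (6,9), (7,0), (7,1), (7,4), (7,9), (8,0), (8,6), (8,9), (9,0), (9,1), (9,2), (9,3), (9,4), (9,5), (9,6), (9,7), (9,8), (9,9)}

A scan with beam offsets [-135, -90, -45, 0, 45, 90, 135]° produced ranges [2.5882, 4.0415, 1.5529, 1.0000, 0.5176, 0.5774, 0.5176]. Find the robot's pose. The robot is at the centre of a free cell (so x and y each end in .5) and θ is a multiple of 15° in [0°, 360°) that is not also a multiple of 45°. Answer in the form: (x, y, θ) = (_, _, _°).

Enumerate (i+0.5, j+0.5, θ) over the 48 free cells and 16 admissible headings. For each, cast all 7 beams and compare to the given ranges.
  (7.5, 3.5, 285°): beam 1 = 0.5774 ≠ 2.5882 ✗
  (8.5, 2.5, 240°): beam 1 = 1.9319 ≠ 2.5882 ✗
  (7.5, 6.5, 120°): beam 1 = 0.5176 ≠ 2.5882 ✗
  (2.5, 3.5, 210°): beam 1 = 1.5529 ≠ 2.5882 ✗
  (5.5, 8.5, 195°): beam 1 = 0.5774 ≠ 2.5882 ✗
  …
  (4.5, 8.5, 30°): r_1=2.5882, r_2=4.0415, r_3=1.5529, r_4=1.0000, r_5=0.5176, r_6=0.5774, r_7=0.5176 — all match ✓
Unique over the lattice → pose = (4.5, 8.5, 30°).

(x, y, θ) = (4.5, 8.5, 30°)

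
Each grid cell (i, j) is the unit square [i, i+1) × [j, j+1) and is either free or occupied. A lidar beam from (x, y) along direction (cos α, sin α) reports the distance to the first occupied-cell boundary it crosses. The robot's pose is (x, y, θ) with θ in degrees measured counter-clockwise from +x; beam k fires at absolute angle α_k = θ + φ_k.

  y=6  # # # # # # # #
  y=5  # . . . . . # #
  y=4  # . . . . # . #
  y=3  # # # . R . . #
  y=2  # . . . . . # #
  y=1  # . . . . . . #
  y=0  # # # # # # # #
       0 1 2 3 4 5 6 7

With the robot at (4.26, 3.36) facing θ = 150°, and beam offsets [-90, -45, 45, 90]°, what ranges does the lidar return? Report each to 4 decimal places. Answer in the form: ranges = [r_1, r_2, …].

ranges = [1.4800, 2.7331, 1.3044, 2.7251]

beam 1: φ=-90°, α=60°
  cosα=0.5000 sinα=0.8660 | (4,3) | tMaxX 1.4800 tMaxY 0.7390 | tΔX 2.0000 tΔY 1.1547
    t=0.7390 [y] (4,4)
    t=1.4800 [x] (5,4) — stop
  → r_1 = 1.4800
beam 2: φ=-45°, α=105°
  cosα=-0.2588 sinα=0.9659 | (4,3) | tMaxX 1.0046 tMaxY 0.6626 | tΔX 3.8637 tΔY 1.0353
    t=0.6626 [y] (4,4)
    t=1.0046 [x] (3,4)
    t=1.6979 [y] (3,5)
    t=2.7331 [y] (3,6) — stop
  → r_2 = 2.7331
beam 3: φ=45°, α=195°
  cosα=-0.9659 sinα=-0.2588 | (4,3) | tMaxX 0.2692 tMaxY 1.3909 | tΔX 1.0353 tΔY 3.8637
    t=0.2692 [x] (3,3)
    t=1.3044 [x] (2,3) — stop
  → r_3 = 1.3044
beam 4: φ=90°, α=240°
  cosα=-0.5000 sinα=-0.8660 | (4,3) | tMaxX 0.5200 tMaxY 0.4157 | tΔX 2.0000 tΔY 1.1547
    t=0.4157 [y] (4,2)
    t=0.5200 [x] (3,2)
    t=1.5704 [y] (3,1)
    t=2.5200 [x] (2,1)
    t=2.7251 [y] (2,0) — stop
  → r_4 = 2.7251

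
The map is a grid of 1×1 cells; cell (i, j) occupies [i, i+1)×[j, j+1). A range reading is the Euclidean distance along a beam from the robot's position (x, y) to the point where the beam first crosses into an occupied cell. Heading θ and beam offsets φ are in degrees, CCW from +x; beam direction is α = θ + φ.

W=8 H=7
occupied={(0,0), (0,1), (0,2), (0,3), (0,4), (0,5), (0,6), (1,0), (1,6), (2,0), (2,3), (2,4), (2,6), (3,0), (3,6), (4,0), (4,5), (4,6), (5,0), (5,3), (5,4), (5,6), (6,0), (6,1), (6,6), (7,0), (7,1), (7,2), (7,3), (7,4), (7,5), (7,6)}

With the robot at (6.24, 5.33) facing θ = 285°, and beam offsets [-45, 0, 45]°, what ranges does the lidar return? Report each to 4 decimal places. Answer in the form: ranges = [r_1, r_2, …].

ranges = [0.4800, 2.9364, 0.8776]

beam 1: φ=-45°, α=240°
  d=(-0.5000,-0.8660)  start (6,5)  tX=0.4800 tY=0.3811  stride 1/|dx|=2.0000 1/|dy|=1.1547
    cross y-line → (6,4), t=0.3811
    cross x-line → (5,4), t=0.4800 (wall)
  → r_1 = 0.4800
beam 2: φ=0°, α=285°
  d=(0.2588,-0.9659)  start (6,5)  tX=2.9364 tY=0.3416  stride 1/|dx|=3.8637 1/|dy|=1.0353
    cross y-line → (6,4), t=0.3416
    cross y-line → (6,3), t=1.3769
    cross y-line → (6,2), t=2.4122
    cross x-line → (7,2), t=2.9364 (wall)
  → r_2 = 2.9364
beam 3: φ=45°, α=330°
  d=(0.8660,-0.5000)  start (6,5)  tX=0.8776 tY=0.6600  stride 1/|dx|=1.1547 1/|dy|=2.0000
    cross y-line → (6,4), t=0.6600
    cross x-line → (7,4), t=0.8776 (wall)
  → r_3 = 0.8776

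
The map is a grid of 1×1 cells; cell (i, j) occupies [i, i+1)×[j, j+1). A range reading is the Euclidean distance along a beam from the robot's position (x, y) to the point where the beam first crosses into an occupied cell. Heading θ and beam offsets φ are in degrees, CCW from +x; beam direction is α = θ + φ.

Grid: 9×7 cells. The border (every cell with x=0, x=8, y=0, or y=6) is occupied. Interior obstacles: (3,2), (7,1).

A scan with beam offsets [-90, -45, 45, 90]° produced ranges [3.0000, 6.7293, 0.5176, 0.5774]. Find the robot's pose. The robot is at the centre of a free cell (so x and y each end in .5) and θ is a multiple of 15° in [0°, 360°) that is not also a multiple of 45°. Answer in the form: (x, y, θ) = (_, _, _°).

(x, y, θ) = (1.5, 5.5, 30°)

Candidates: 33 free-cell centres × 16 headings = 528 poses. Raycast each; keep the one whose scan matches to 4 dp.
  (7.5, 5.5, 345°): beam 1 = 4.6587 ≠ 3.0000 ✗
  (5.5, 4.5, 300°): beam 1 = 5.1962 ≠ 3.0000 ✗
  (6.5, 3.5, 75°): beam 1 = 1.5529 ≠ 3.0000 ✗
  …
  (1.5, 5.5, 30°): r_1=3.0000, r_2=6.7293, r_3=0.5176, r_4=0.5774 — all match ✓
Only this pose fits every beam.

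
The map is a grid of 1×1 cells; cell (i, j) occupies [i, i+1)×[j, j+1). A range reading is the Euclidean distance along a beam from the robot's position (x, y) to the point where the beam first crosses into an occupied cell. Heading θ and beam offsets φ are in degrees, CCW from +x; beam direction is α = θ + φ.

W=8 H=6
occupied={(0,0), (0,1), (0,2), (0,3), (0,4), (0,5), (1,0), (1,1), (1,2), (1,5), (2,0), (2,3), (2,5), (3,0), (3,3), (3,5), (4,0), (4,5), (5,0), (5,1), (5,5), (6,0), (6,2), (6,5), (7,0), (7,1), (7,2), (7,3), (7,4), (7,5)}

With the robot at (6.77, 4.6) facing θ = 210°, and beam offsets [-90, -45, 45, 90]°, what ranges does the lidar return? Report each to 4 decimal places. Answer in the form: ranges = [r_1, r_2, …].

beam 1: φ=-90°, α=120°
  direction (-0.5000, 0.8660); cell (6,4); t to first gridline: x 1.5400, y 0.4619 (then +2.0000 / +1.1547)
    (6,5) via y @ 0.4619  # hit
  → r_1 = 0.4619
beam 2: φ=-45°, α=165°
  direction (-0.9659, 0.2588); cell (6,4); t to first gridline: x 0.7972, y 1.5455 (then +1.0353 / +3.8637)
    (5,4) via x @ 0.7972
    (5,5) via y @ 1.5455  # hit
  → r_2 = 1.5455
beam 3: φ=45°, α=255°
  direction (-0.2588, -0.9659); cell (6,4); t to first gridline: x 2.9751, y 0.6212 (then +3.8637 / +1.0353)
    (6,3) via y @ 0.6212
    (6,2) via y @ 1.6564  # hit
  → r_3 = 1.6564
beam 4: φ=90°, α=300°
  direction (0.5000, -0.8660); cell (6,4); t to first gridline: x 0.4600, y 0.6928 (then +2.0000 / +1.1547)
    (7,4) via x @ 0.4600  # hit
  → r_4 = 0.4600

ranges = [0.4619, 1.5455, 1.6564, 0.4600]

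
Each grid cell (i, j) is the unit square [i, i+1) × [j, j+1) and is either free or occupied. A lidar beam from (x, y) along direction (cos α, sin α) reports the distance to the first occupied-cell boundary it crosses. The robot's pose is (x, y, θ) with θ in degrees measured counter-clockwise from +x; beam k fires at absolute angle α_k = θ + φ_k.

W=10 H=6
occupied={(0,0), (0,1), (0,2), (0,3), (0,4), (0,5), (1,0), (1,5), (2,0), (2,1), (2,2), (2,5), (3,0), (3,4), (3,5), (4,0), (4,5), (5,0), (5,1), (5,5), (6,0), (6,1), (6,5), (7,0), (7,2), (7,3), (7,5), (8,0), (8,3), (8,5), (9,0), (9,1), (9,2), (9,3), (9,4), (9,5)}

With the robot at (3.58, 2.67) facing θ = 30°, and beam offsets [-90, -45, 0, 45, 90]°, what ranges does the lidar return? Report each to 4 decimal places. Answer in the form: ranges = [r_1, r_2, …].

beam 1: φ=-90°, α=300°
  d=(0.5000,-0.8660)  start (3,2)  tX=0.8400 tY=0.7736  stride 1/|dx|=2.0000 1/|dy|=1.1547
    cross y-line → (3,1), t=0.7736
    cross x-line → (4,1), t=0.8400
    cross y-line → (4,0), t=1.9283 (wall)
  → r_1 = 1.9283
beam 2: φ=-45°, α=345°
  d=(0.9659,-0.2588)  start (3,2)  tX=0.4348 tY=2.5887  stride 1/|dx|=1.0353 1/|dy|=3.8637
    cross x-line → (4,2), t=0.4348
    cross x-line → (5,2), t=1.4701
    cross x-line → (6,2), t=2.5054
    cross y-line → (6,1), t=2.5887 (wall)
  → r_2 = 2.5887
beam 3: φ=0°, α=30°
  d=(0.8660,0.5000)  start (3,2)  tX=0.4850 tY=0.6600  stride 1/|dx|=1.1547 1/|dy|=2.0000
    cross x-line → (4,2), t=0.4850
    cross y-line → (4,3), t=0.6600
    cross x-line → (5,3), t=1.6397
    cross y-line → (5,4), t=2.6600
    cross x-line → (6,4), t=2.7944
    cross x-line → (7,4), t=3.9491
    cross y-line → (7,5), t=4.6600 (wall)
  → r_3 = 4.6600
beam 4: φ=45°, α=75°
  d=(0.2588,0.9659)  start (3,2)  tX=1.6228 tY=0.3416  stride 1/|dx|=3.8637 1/|dy|=1.0353
    cross y-line → (3,3), t=0.3416
    cross y-line → (3,4), t=1.3769 (wall)
  → r_4 = 1.3769
beam 5: φ=90°, α=120°
  d=(-0.5000,0.8660)  start (3,2)  tX=1.1600 tY=0.3811  stride 1/|dx|=2.0000 1/|dy|=1.1547
    cross y-line → (3,3), t=0.3811
    cross x-line → (2,3), t=1.1600
    cross y-line → (2,4), t=1.5358
    cross y-line → (2,5), t=2.6905 (wall)
  → r_5 = 2.6905

ranges = [1.9283, 2.5887, 4.6600, 1.3769, 2.6905]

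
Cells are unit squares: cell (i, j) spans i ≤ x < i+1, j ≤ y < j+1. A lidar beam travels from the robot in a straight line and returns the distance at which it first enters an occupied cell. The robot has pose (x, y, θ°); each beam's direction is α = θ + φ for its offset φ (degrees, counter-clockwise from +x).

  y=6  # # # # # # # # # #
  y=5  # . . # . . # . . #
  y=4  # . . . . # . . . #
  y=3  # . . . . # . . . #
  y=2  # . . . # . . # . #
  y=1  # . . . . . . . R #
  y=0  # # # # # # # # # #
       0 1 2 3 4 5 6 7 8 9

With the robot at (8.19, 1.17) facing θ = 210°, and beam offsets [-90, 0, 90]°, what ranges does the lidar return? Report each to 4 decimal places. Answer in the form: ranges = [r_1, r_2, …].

ranges = [0.9584, 0.3400, 0.1963]

beam 1: φ=-90°, α=120°
  d=(-0.5000,0.8660)  start (8,1)  tX=0.3800 tY=0.9584  stride 1/|dx|=2.0000 1/|dy|=1.1547
    cross x-line → (7,1), t=0.3800
    cross y-line → (7,2), t=0.9584 (wall)
  → r_1 = 0.9584
beam 2: φ=0°, α=210°
  d=(-0.8660,-0.5000)  start (8,1)  tX=0.2194 tY=0.3400  stride 1/|dx|=1.1547 1/|dy|=2.0000
    cross x-line → (7,1), t=0.2194
    cross y-line → (7,0), t=0.3400 (wall)
  → r_2 = 0.3400
beam 3: φ=90°, α=300°
  d=(0.5000,-0.8660)  start (8,1)  tX=1.6200 tY=0.1963  stride 1/|dx|=2.0000 1/|dy|=1.1547
    cross y-line → (8,0), t=0.1963 (wall)
  → r_3 = 0.1963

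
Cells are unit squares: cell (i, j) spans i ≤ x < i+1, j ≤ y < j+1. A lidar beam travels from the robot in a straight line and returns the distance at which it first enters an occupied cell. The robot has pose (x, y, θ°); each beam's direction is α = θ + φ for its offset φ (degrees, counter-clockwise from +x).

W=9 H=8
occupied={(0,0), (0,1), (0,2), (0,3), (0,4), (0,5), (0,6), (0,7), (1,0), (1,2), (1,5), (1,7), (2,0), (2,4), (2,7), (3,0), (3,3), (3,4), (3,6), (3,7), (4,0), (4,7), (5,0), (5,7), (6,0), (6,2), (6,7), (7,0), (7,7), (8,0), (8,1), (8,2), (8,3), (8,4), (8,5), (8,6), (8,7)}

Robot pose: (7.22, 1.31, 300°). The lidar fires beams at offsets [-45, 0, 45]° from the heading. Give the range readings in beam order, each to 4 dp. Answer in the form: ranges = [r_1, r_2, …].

ranges = [0.3209, 0.3580, 0.8075]

beam 1: φ=-45°, α=255°
  d=(-0.2588,-0.9659)  start (7,1)  tX=0.8500 tY=0.3209  stride 1/|dx|=3.8637 1/|dy|=1.0353
    cross y-line → (7,0), t=0.3209 (wall)
  → r_1 = 0.3209
beam 2: φ=0°, α=300°
  d=(0.5000,-0.8660)  start (7,1)  tX=1.5600 tY=0.3580  stride 1/|dx|=2.0000 1/|dy|=1.1547
    cross y-line → (7,0), t=0.3580 (wall)
  → r_2 = 0.3580
beam 3: φ=45°, α=345°
  d=(0.9659,-0.2588)  start (7,1)  tX=0.8075 tY=1.1977  stride 1/|dx|=1.0353 1/|dy|=3.8637
    cross x-line → (8,1), t=0.8075 (wall)
  → r_3 = 0.8075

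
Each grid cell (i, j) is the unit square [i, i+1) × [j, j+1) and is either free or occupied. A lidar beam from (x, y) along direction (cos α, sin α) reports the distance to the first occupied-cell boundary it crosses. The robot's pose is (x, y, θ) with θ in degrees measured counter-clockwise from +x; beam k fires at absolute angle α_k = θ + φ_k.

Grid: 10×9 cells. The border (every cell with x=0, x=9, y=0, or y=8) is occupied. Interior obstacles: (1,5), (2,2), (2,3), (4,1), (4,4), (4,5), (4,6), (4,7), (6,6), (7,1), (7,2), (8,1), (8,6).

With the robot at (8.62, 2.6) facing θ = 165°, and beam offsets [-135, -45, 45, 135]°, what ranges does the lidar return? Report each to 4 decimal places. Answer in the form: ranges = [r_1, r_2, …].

ranges = [0.4388, 3.9260, 0.7159, 0.6928]

beam 1: φ=-135°, α=30°
  d=(0.8660,0.5000)  start (8,2)  tX=0.4388 tY=0.8000  stride 1/|dx|=1.1547 1/|dy|=2.0000
    cross x-line → (9,2), t=0.4388 (wall)
  → r_1 = 0.4388
beam 2: φ=-45°, α=120°
  d=(-0.5000,0.8660)  start (8,2)  tX=1.2400 tY=0.4619  stride 1/|dx|=2.0000 1/|dy|=1.1547
    cross y-line → (8,3), t=0.4619
    cross x-line → (7,3), t=1.2400
    cross y-line → (7,4), t=1.6166
    cross y-line → (7,5), t=2.7713
    cross x-line → (6,5), t=3.2400
    cross y-line → (6,6), t=3.9260 (wall)
  → r_2 = 3.9260
beam 3: φ=45°, α=210°
  d=(-0.8660,-0.5000)  start (8,2)  tX=0.7159 tY=1.2000  stride 1/|dx|=1.1547 1/|dy|=2.0000
    cross x-line → (7,2), t=0.7159 (wall)
  → r_3 = 0.7159
beam 4: φ=135°, α=300°
  d=(0.5000,-0.8660)  start (8,2)  tX=0.7600 tY=0.6928  stride 1/|dx|=2.0000 1/|dy|=1.1547
    cross y-line → (8,1), t=0.6928 (wall)
  → r_4 = 0.6928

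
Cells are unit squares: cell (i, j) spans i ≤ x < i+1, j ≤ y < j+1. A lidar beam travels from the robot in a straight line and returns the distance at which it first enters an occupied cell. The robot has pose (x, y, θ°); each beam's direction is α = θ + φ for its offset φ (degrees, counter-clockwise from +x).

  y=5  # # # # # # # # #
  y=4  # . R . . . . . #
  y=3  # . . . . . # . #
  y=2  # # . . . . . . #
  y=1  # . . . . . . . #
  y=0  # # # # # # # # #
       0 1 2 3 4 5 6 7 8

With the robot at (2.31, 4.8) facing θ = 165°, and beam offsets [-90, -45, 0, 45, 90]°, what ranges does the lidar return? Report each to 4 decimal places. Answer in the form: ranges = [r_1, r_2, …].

ranges = [0.2071, 0.2309, 0.7727, 1.5127, 1.8635]

beam 1: φ=-90°, α=75°
  direction (0.2588, 0.9659); cell (2,4); t to first gridline: x 2.6660, y 0.2071 (then +3.8637 / +1.0353)
    (2,5) via y @ 0.2071  # hit
  → r_1 = 0.2071
beam 2: φ=-45°, α=120°
  direction (-0.5000, 0.8660); cell (2,4); t to first gridline: x 0.6200, y 0.2309 (then +2.0000 / +1.1547)
    (2,5) via y @ 0.2309  # hit
  → r_2 = 0.2309
beam 3: φ=0°, α=165°
  direction (-0.9659, 0.2588); cell (2,4); t to first gridline: x 0.3209, y 0.7727 (then +1.0353 / +3.8637)
    (1,4) via x @ 0.3209
    (1,5) via y @ 0.7727  # hit
  → r_3 = 0.7727
beam 4: φ=45°, α=210°
  direction (-0.8660, -0.5000); cell (2,4); t to first gridline: x 0.3580, y 1.6000 (then +1.1547 / +2.0000)
    (1,4) via x @ 0.3580
    (0,4) via x @ 1.5127  # hit
  → r_4 = 1.5127
beam 5: φ=90°, α=255°
  direction (-0.2588, -0.9659); cell (2,4); t to first gridline: x 1.1977, y 0.8282 (then +3.8637 / +1.0353)
    (2,3) via y @ 0.8282
    (1,3) via x @ 1.1977
    (1,2) via y @ 1.8635  # hit
  → r_5 = 1.8635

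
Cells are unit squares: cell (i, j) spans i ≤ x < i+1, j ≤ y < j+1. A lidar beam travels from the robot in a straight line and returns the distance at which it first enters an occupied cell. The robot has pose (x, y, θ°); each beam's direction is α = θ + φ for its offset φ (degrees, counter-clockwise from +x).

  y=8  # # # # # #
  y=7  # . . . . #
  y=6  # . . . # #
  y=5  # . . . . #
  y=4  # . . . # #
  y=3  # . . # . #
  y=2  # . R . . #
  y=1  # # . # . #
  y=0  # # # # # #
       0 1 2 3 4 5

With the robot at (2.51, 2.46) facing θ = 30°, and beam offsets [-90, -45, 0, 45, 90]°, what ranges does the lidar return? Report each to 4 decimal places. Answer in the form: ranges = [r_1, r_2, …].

beam 1: φ=-90°, α=300°
  cosα=0.5000 sinα=-0.8660 | (2,2) | tMaxX 0.9800 tMaxY 0.5312 | tΔX 2.0000 tΔY 1.1547
    t=0.5312 [y] (2,1)
    t=0.9800 [x] (3,1) — stop
  → r_1 = 0.9800
beam 2: φ=-45°, α=345°
  cosα=0.9659 sinα=-0.2588 | (2,2) | tMaxX 0.5073 tMaxY 1.7773 | tΔX 1.0353 tΔY 3.8637
    t=0.5073 [x] (3,2)
    t=1.5426 [x] (4,2)
    t=1.7773 [y] (4,1)
    t=2.5778 [x] (5,1) — stop
  → r_2 = 2.5778
beam 3: φ=0°, α=30°
  cosα=0.8660 sinα=0.5000 | (2,2) | tMaxX 0.5658 tMaxY 1.0800 | tΔX 1.1547 tΔY 2.0000
    t=0.5658 [x] (3,2)
    t=1.0800 [y] (3,3) — stop
  → r_3 = 1.0800
beam 4: φ=45°, α=75°
  cosα=0.2588 sinα=0.9659 | (2,2) | tMaxX 1.8932 tMaxY 0.5590 | tΔX 3.8637 tΔY 1.0353
    t=0.5590 [y] (2,3)
    t=1.5943 [y] (2,4)
    t=1.8932 [x] (3,4)
    t=2.6296 [y] (3,5)
    t=3.6649 [y] (3,6)
    t=4.7002 [y] (3,7)
    t=5.7354 [y] (3,8) — stop
  → r_4 = 5.7354
beam 5: φ=90°, α=120°
  cosα=-0.5000 sinα=0.8660 | (2,2) | tMaxX 1.0200 tMaxY 0.6235 | tΔX 2.0000 tΔY 1.1547
    t=0.6235 [y] (2,3)
    t=1.0200 [x] (1,3)
    t=1.7782 [y] (1,4)
    t=2.9329 [y] (1,5)
    t=3.0200 [x] (0,5) — stop
  → r_5 = 3.0200

ranges = [0.9800, 2.5778, 1.0800, 5.7354, 3.0200]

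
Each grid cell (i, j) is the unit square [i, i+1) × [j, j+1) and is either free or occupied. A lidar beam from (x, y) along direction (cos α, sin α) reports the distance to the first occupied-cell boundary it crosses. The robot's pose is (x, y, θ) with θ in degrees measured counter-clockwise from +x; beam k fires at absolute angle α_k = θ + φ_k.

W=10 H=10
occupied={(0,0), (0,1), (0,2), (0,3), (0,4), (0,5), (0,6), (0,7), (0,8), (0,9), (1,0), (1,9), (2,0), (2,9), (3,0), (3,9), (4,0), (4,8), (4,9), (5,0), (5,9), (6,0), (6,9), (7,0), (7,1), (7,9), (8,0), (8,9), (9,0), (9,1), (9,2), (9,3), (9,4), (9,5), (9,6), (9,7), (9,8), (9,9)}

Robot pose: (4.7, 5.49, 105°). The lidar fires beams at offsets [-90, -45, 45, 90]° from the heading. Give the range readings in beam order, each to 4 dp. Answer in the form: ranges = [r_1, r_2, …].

ranges = [4.4517, 4.0530, 4.2724, 3.8305]

beam 1: φ=-90°, α=15°
  cosα=0.9659 sinα=0.2588 | (4,5) | tMaxX 0.3106 tMaxY 1.9705 | tΔX 1.0353 tΔY 3.8637
    t=0.3106 [x] (5,5)
    t=1.3459 [x] (6,5)
    t=1.9705 [y] (6,6)
    t=2.3811 [x] (7,6)
    t=3.4164 [x] (8,6)
    t=4.4517 [x] (9,6) — stop
  → r_1 = 4.4517
beam 2: φ=-45°, α=60°
  cosα=0.5000 sinα=0.8660 | (4,5) | tMaxX 0.6000 tMaxY 0.5889 | tΔX 2.0000 tΔY 1.1547
    t=0.5889 [y] (4,6)
    t=0.6000 [x] (5,6)
    t=1.7436 [y] (5,7)
    t=2.6000 [x] (6,7)
    t=2.8983 [y] (6,8)
    t=4.0530 [y] (6,9) — stop
  → r_2 = 4.0530
beam 3: φ=45°, α=150°
  cosα=-0.8660 sinα=0.5000 | (4,5) | tMaxX 0.8083 tMaxY 1.0200 | tΔX 1.1547 tΔY 2.0000
    t=0.8083 [x] (3,5)
    t=1.0200 [y] (3,6)
    t=1.9630 [x] (2,6)
    t=3.0200 [y] (2,7)
    t=3.1177 [x] (1,7)
    t=4.2724 [x] (0,7) — stop
  → r_3 = 4.2724
beam 4: φ=90°, α=195°
  cosα=-0.9659 sinα=-0.2588 | (4,5) | tMaxX 0.7247 tMaxY 1.8932 | tΔX 1.0353 tΔY 3.8637
    t=0.7247 [x] (3,5)
    t=1.7600 [x] (2,5)
    t=1.8932 [y] (2,4)
    t=2.7952 [x] (1,4)
    t=3.8305 [x] (0,4) — stop
  → r_4 = 3.8305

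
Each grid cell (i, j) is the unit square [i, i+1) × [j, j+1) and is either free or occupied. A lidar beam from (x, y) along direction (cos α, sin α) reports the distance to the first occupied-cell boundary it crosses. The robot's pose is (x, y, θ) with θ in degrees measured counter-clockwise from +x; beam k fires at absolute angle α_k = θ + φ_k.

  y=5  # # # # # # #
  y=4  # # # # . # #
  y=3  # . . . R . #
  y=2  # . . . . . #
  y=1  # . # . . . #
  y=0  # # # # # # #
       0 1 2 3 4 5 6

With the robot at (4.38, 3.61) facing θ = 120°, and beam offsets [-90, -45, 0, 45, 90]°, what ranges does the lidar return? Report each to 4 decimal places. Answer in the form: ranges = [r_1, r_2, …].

ranges = [0.7800, 1.4390, 0.7600, 1.5068, 3.9029]

beam 1: φ=-90°, α=30°
  cosα=0.8660 sinα=0.5000 | (4,3) | tMaxX 0.7159 tMaxY 0.7800 | tΔX 1.1547 tΔY 2.0000
    t=0.7159 [x] (5,3)
    t=0.7800 [y] (5,4) — stop
  → r_1 = 0.7800
beam 2: φ=-45°, α=75°
  cosα=0.2588 sinα=0.9659 | (4,3) | tMaxX 2.3955 tMaxY 0.4038 | tΔX 3.8637 tΔY 1.0353
    t=0.4038 [y] (4,4)
    t=1.4390 [y] (4,5) — stop
  → r_2 = 1.4390
beam 3: φ=0°, α=120°
  cosα=-0.5000 sinα=0.8660 | (4,3) | tMaxX 0.7600 tMaxY 0.4503 | tΔX 2.0000 tΔY 1.1547
    t=0.4503 [y] (4,4)
    t=0.7600 [x] (3,4) — stop
  → r_3 = 0.7600
beam 4: φ=45°, α=165°
  cosα=-0.9659 sinα=0.2588 | (4,3) | tMaxX 0.3934 tMaxY 1.5068 | tΔX 1.0353 tΔY 3.8637
    t=0.3934 [x] (3,3)
    t=1.4287 [x] (2,3)
    t=1.5068 [y] (2,4) — stop
  → r_4 = 1.5068
beam 5: φ=90°, α=210°
  cosα=-0.8660 sinα=-0.5000 | (4,3) | tMaxX 0.4388 tMaxY 1.2200 | tΔX 1.1547 tΔY 2.0000
    t=0.4388 [x] (3,3)
    t=1.2200 [y] (3,2)
    t=1.5935 [x] (2,2)
    t=2.7482 [x] (1,2)
    t=3.2200 [y] (1,1)
    t=3.9029 [x] (0,1) — stop
  → r_5 = 3.9029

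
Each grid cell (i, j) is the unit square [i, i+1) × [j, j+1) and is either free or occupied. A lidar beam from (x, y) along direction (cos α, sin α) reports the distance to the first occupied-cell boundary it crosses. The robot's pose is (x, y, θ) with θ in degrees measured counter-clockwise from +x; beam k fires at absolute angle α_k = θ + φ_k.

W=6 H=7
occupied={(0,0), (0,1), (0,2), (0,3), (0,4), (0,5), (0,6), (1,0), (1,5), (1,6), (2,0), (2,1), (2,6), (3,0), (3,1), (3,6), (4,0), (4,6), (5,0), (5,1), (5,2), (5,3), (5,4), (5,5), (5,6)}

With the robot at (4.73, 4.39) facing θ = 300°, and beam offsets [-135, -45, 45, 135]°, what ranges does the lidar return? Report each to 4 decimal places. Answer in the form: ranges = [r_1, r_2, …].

ranges = [2.8263, 2.8205, 0.2795, 1.0432]

beam 1: φ=-135°, α=165°
  direction (-0.9659, 0.2588); cell (4,4); t to first gridline: x 0.7558, y 2.3569 (then +1.0353 / +3.8637)
    (3,4) via x @ 0.7558
    (2,4) via x @ 1.7910
    (2,5) via y @ 2.3569
    (1,5) via x @ 2.8263  # hit
  → r_1 = 2.8263
beam 2: φ=-45°, α=255°
  direction (-0.2588, -0.9659); cell (4,4); t to first gridline: x 2.8205, y 0.4038 (then +3.8637 / +1.0353)
    (4,3) via y @ 0.4038
    (4,2) via y @ 1.4390
    (4,1) via y @ 2.4743
    (3,1) via x @ 2.8205  # hit
  → r_2 = 2.8205
beam 3: φ=45°, α=345°
  direction (0.9659, -0.2588); cell (4,4); t to first gridline: x 0.2795, y 1.5068 (then +1.0353 / +3.8637)
    (5,4) via x @ 0.2795  # hit
  → r_3 = 0.2795
beam 4: φ=135°, α=75°
  direction (0.2588, 0.9659); cell (4,4); t to first gridline: x 1.0432, y 0.6315 (then +3.8637 / +1.0353)
    (4,5) via y @ 0.6315
    (5,5) via x @ 1.0432  # hit
  → r_4 = 1.0432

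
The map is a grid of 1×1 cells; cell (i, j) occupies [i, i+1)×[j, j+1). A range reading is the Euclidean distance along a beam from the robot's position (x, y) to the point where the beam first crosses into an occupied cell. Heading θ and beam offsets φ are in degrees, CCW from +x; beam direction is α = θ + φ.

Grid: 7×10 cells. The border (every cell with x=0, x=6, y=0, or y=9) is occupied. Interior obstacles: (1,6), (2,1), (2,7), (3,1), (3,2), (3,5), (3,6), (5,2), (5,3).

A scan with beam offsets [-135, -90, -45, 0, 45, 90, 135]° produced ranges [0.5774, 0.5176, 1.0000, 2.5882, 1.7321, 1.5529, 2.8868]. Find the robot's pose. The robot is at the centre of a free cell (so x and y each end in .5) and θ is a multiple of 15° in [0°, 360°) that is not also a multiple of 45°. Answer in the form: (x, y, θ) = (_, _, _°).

(x, y, θ) = (4.5, 6.5, 285°)

Candidates: 31 free-cell centres × 16 headings = 496 poses. Raycast each; keep the one whose scan matches to 4 dp.
  (1.5, 1.5, 60°): beam 1 = 0.5176 ≠ 0.5774 ✗
  (5.5, 4.5, 255°): beam 1 = 5.1962 ≠ 0.5774 ✗
  (4.5, 2.5, 120°): beam 1 = 0.5176 ≠ 0.5774 ✗
  (3.5, 3.5, 195°): beam 1 = 5.0000 ≠ 0.5774 ✗
  …
  (4.5, 6.5, 285°): r_1=0.5774, r_2=0.5176, r_3=1.0000, r_4=2.5882, r_5=1.7321, r_6=1.5529, r_7=2.8868 — all match ✓
Unique over the lattice → pose = (4.5, 6.5, 285°).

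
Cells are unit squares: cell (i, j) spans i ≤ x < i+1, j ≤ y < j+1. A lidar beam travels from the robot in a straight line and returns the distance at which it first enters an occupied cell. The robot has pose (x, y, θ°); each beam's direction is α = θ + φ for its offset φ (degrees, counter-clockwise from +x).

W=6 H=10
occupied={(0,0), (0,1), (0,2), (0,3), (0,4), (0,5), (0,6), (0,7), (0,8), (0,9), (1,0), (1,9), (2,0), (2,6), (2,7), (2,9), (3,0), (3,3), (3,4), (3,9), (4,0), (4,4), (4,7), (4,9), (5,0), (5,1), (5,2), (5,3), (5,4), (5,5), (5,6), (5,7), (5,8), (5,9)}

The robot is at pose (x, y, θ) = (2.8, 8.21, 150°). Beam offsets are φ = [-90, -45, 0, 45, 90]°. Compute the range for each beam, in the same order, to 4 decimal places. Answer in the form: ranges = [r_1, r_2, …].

beam 1: φ=-90°, α=60°
  dir = (cos 60°, sin 60°) = (0.5000, 0.8660); from cell (2,8)
  next x-line at t=0.4000, next y-line at t=0.9122; Δt_x=2.0000, Δt_y=1.1547
    x: enter (3,8) at t=0.4000
    y: enter (3,9) at t=0.9122 ← occupied
  → r_1 = 0.9122
beam 2: φ=-45°, α=105°
  dir = (cos 105°, sin 105°) = (-0.2588, 0.9659); from cell (2,8)
  next x-line at t=3.0910, next y-line at t=0.8179; Δt_x=3.8637, Δt_y=1.0353
    y: enter (2,9) at t=0.8179 ← occupied
  → r_2 = 0.8179
beam 3: φ=0°, α=150°
  dir = (cos 150°, sin 150°) = (-0.8660, 0.5000); from cell (2,8)
  next x-line at t=0.9238, next y-line at t=1.5800; Δt_x=1.1547, Δt_y=2.0000
    x: enter (1,8) at t=0.9238
    y: enter (1,9) at t=1.5800 ← occupied
  → r_3 = 1.5800
beam 4: φ=45°, α=195°
  dir = (cos 195°, sin 195°) = (-0.9659, -0.2588); from cell (2,8)
  next x-line at t=0.8282, next y-line at t=0.8114; Δt_x=1.0353, Δt_y=3.8637
    y: enter (2,7) at t=0.8114 ← occupied
  → r_4 = 0.8114
beam 5: φ=90°, α=240°
  dir = (cos 240°, sin 240°) = (-0.5000, -0.8660); from cell (2,8)
  next x-line at t=1.6000, next y-line at t=0.2425; Δt_x=2.0000, Δt_y=1.1547
    y: enter (2,7) at t=0.2425 ← occupied
  → r_5 = 0.2425

ranges = [0.9122, 0.8179, 1.5800, 0.8114, 0.2425]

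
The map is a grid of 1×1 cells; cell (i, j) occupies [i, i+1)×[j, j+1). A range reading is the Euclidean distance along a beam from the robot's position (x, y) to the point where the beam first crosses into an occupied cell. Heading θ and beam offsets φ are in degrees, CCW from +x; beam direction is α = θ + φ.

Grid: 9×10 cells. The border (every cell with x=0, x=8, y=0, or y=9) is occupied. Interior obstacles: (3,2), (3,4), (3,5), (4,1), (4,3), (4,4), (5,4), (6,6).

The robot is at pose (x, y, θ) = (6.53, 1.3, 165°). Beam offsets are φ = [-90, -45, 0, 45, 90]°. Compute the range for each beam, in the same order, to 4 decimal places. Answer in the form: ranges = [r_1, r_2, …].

beam 1: φ=-90°, α=75°
  cosα=0.2588 sinα=0.9659 | (6,1) | tMaxX 1.8159 tMaxY 0.7247 | tΔX 3.8637 tΔY 1.0353
    t=0.7247 [y] (6,2)
    t=1.7600 [y] (6,3)
    t=1.8159 [x] (7,3)
    t=2.7952 [y] (7,4)
    t=3.8305 [y] (7,5)
    t=4.8658 [y] (7,6)
    t=5.6796 [x] (8,6) — stop
  → r_1 = 5.6796
beam 2: φ=-45°, α=120°
  cosα=-0.5000 sinα=0.8660 | (6,1) | tMaxX 1.0600 tMaxY 0.8083 | tΔX 2.0000 tΔY 1.1547
    t=0.8083 [y] (6,2)
    t=1.0600 [x] (5,2)
    t=1.9630 [y] (5,3)
    t=3.0600 [x] (4,3) — stop
  → r_2 = 3.0600
beam 3: φ=0°, α=165°
  cosα=-0.9659 sinα=0.2588 | (6,1) | tMaxX 0.5487 tMaxY 2.7046 | tΔX 1.0353 tΔY 3.8637
    t=0.5487 [x] (5,1)
    t=1.5840 [x] (4,1) — stop
  → r_3 = 1.5840
beam 4: φ=45°, α=210°
  cosα=-0.8660 sinα=-0.5000 | (6,1) | tMaxX 0.6120 tMaxY 0.6000 | tΔX 1.1547 tΔY 2.0000
    t=0.6000 [y] (6,0) — stop
  → r_4 = 0.6000
beam 5: φ=90°, α=255°
  cosα=-0.2588 sinα=-0.9659 | (6,1) | tMaxX 2.0478 tMaxY 0.3106 | tΔX 3.8637 tΔY 1.0353
    t=0.3106 [y] (6,0) — stop
  → r_5 = 0.3106

ranges = [5.6796, 3.0600, 1.5840, 0.6000, 0.3106]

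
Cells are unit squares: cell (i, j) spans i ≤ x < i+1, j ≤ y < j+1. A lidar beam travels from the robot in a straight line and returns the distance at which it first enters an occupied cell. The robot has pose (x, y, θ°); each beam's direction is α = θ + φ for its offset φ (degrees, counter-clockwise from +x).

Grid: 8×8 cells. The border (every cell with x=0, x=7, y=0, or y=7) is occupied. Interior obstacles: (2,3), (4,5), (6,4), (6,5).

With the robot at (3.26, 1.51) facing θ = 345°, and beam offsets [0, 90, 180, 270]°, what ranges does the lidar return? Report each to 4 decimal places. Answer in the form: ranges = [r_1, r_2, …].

ranges = [1.9705, 3.6131, 2.3397, 0.5280]

beam 1: φ=0°, α=345°
  direction (0.9659, -0.2588); cell (3,1); t to first gridline: x 0.7661, y 1.9705 (then +1.0353 / +3.8637)
    (4,1) via x @ 0.7661
    (5,1) via x @ 1.8014
    (5,0) via y @ 1.9705  # hit
  → r_1 = 1.9705
beam 2: φ=90°, α=75°
  direction (0.2588, 0.9659); cell (3,1); t to first gridline: x 2.8591, y 0.5073 (then +3.8637 / +1.0353)
    (3,2) via y @ 0.5073
    (3,3) via y @ 1.5426
    (3,4) via y @ 2.5778
    (4,4) via x @ 2.8591
    (4,5) via y @ 3.6131  # hit
  → r_2 = 3.6131
beam 3: φ=180°, α=165°
  direction (-0.9659, 0.2588); cell (3,1); t to first gridline: x 0.2692, y 1.8932 (then +1.0353 / +3.8637)
    (2,1) via x @ 0.2692
    (1,1) via x @ 1.3044
    (1,2) via y @ 1.8932
    (0,2) via x @ 2.3397  # hit
  → r_3 = 2.3397
beam 4: φ=270°, α=255°
  direction (-0.2588, -0.9659); cell (3,1); t to first gridline: x 1.0046, y 0.5280 (then +3.8637 / +1.0353)
    (3,0) via y @ 0.5280  # hit
  → r_4 = 0.5280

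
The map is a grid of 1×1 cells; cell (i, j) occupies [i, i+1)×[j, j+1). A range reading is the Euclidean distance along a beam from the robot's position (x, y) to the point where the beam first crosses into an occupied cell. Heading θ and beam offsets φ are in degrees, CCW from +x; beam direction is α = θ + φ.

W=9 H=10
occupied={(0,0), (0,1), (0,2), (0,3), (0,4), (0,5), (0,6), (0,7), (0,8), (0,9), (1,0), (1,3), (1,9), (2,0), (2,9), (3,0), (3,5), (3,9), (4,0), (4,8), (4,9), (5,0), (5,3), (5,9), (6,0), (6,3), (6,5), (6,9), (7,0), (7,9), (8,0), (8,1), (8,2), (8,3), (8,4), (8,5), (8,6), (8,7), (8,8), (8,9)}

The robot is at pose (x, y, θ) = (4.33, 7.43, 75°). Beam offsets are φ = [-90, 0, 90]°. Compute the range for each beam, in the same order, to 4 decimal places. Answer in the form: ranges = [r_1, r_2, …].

ranges = [3.7995, 0.5901, 3.4475]

beam 1: φ=-90°, α=345°
  dir = (cos 345°, sin 345°) = (0.9659, -0.2588); from cell (4,7)
  next x-line at t=0.6936, next y-line at t=1.6614; Δt_x=1.0353, Δt_y=3.8637
    x: enter (5,7) at t=0.6936
    y: enter (5,6) at t=1.6614
    x: enter (6,6) at t=1.7289
    x: enter (7,6) at t=2.7642
    x: enter (8,6) at t=3.7995 ← occupied
  → r_1 = 3.7995
beam 2: φ=0°, α=75°
  dir = (cos 75°, sin 75°) = (0.2588, 0.9659); from cell (4,7)
  next x-line at t=2.5887, next y-line at t=0.5901; Δt_x=3.8637, Δt_y=1.0353
    y: enter (4,8) at t=0.5901 ← occupied
  → r_2 = 0.5901
beam 3: φ=90°, α=165°
  dir = (cos 165°, sin 165°) = (-0.9659, 0.2588); from cell (4,7)
  next x-line at t=0.3416, next y-line at t=2.2023; Δt_x=1.0353, Δt_y=3.8637
    x: enter (3,7) at t=0.3416
    x: enter (2,7) at t=1.3769
    y: enter (2,8) at t=2.2023
    x: enter (1,8) at t=2.4122
    x: enter (0,8) at t=3.4475 ← occupied
  → r_3 = 3.4475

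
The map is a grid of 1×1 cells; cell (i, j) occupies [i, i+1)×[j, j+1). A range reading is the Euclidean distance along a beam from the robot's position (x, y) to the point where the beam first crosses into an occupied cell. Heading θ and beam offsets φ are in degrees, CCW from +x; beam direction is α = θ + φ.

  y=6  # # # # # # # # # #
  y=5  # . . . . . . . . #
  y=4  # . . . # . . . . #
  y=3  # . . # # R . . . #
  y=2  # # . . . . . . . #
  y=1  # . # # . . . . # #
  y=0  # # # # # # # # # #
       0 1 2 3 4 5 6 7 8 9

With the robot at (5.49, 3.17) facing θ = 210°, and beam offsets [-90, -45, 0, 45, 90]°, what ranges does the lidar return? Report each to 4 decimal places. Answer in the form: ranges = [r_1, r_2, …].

beam 1: φ=-90°, α=120°
  d=(-0.5000,0.8660)  start (5,3)  tX=0.9800 tY=0.9584  stride 1/|dx|=2.0000 1/|dy|=1.1547
    cross y-line → (5,4), t=0.9584
    cross x-line → (4,4), t=0.9800 (wall)
  → r_1 = 0.9800
beam 2: φ=-45°, α=165°
  d=(-0.9659,0.2588)  start (5,3)  tX=0.5073 tY=3.2069  stride 1/|dx|=1.0353 1/|dy|=3.8637
    cross x-line → (4,3), t=0.5073 (wall)
  → r_2 = 0.5073
beam 3: φ=0°, α=210°
  d=(-0.8660,-0.5000)  start (5,3)  tX=0.5658 tY=0.3400  stride 1/|dx|=1.1547 1/|dy|=2.0000
    cross y-line → (5,2), t=0.3400
    cross x-line → (4,2), t=0.5658
    cross x-line → (3,2), t=1.7205
    cross y-line → (3,1), t=2.3400 (wall)
  → r_3 = 2.3400
beam 4: φ=45°, α=255°
  d=(-0.2588,-0.9659)  start (5,3)  tX=1.8932 tY=0.1760  stride 1/|dx|=3.8637 1/|dy|=1.0353
    cross y-line → (5,2), t=0.1760
    cross y-line → (5,1), t=1.2113
    cross x-line → (4,1), t=1.8932
    cross y-line → (4,0), t=2.2465 (wall)
  → r_4 = 2.2465
beam 5: φ=90°, α=300°
  d=(0.5000,-0.8660)  start (5,3)  tX=1.0200 tY=0.1963  stride 1/|dx|=2.0000 1/|dy|=1.1547
    cross y-line → (5,2), t=0.1963
    cross x-line → (6,2), t=1.0200
    cross y-line → (6,1), t=1.3510
    cross y-line → (6,0), t=2.5057 (wall)
  → r_5 = 2.5057

ranges = [0.9800, 0.5073, 2.3400, 2.2465, 2.5057]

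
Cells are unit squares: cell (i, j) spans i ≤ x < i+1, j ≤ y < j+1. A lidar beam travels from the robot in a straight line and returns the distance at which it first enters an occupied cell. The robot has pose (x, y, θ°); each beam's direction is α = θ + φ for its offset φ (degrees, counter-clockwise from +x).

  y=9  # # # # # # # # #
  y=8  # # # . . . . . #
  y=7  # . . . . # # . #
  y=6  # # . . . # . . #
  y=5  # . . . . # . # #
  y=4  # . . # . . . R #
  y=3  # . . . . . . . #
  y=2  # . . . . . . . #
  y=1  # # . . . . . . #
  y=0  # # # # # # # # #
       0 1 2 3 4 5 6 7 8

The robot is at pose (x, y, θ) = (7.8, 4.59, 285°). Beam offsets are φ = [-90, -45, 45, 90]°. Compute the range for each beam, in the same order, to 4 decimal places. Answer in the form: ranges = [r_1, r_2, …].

ranges = [7.0399, 4.1454, 0.2309, 0.2071]

beam 1: φ=-90°, α=195°
  cosα=-0.9659 sinα=-0.2588 | (7,4) | tMaxX 0.8282 tMaxY 2.2796 | tΔX 1.0353 tΔY 3.8637
    t=0.8282 [x] (6,4)
    t=1.8635 [x] (5,4)
    t=2.2796 [y] (5,3)
    t=2.8988 [x] (4,3)
    t=3.9340 [x] (3,3)
    t=4.9693 [x] (2,3)
    t=6.0046 [x] (1,3)
    t=6.1433 [y] (1,2)
    t=7.0399 [x] (0,2) — stop
  → r_1 = 7.0399
beam 2: φ=-45°, α=240°
  cosα=-0.5000 sinα=-0.8660 | (7,4) | tMaxX 1.6000 tMaxY 0.6813 | tΔX 2.0000 tΔY 1.1547
    t=0.6813 [y] (7,3)
    t=1.6000 [x] (6,3)
    t=1.8360 [y] (6,2)
    t=2.9907 [y] (6,1)
    t=3.6000 [x] (5,1)
    t=4.1454 [y] (5,0) — stop
  → r_2 = 4.1454
beam 3: φ=45°, α=330°
  cosα=0.8660 sinα=-0.5000 | (7,4) | tMaxX 0.2309 tMaxY 1.1800 | tΔX 1.1547 tΔY 2.0000
    t=0.2309 [x] (8,4) — stop
  → r_3 = 0.2309
beam 4: φ=90°, α=15°
  cosα=0.9659 sinα=0.2588 | (7,4) | tMaxX 0.2071 tMaxY 1.5841 | tΔX 1.0353 tΔY 3.8637
    t=0.2071 [x] (8,4) — stop
  → r_4 = 0.2071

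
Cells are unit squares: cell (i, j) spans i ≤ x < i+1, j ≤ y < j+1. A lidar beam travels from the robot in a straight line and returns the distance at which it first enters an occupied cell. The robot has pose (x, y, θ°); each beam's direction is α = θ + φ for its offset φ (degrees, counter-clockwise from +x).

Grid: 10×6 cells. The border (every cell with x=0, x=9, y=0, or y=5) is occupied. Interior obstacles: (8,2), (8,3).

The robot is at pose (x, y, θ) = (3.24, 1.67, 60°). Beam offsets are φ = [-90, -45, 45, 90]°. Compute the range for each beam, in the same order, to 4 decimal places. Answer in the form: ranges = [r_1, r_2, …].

ranges = [1.3400, 4.9279, 3.4475, 2.5865]

beam 1: φ=-90°, α=330°
  dir = (cos 330°, sin 330°) = (0.8660, -0.5000); from cell (3,1)
  next x-line at t=0.8776, next y-line at t=1.3400; Δt_x=1.1547, Δt_y=2.0000
    x: enter (4,1) at t=0.8776
    y: enter (4,0) at t=1.3400 ← occupied
  → r_1 = 1.3400
beam 2: φ=-45°, α=15°
  dir = (cos 15°, sin 15°) = (0.9659, 0.2588); from cell (3,1)
  next x-line at t=0.7868, next y-line at t=1.2750; Δt_x=1.0353, Δt_y=3.8637
    x: enter (4,1) at t=0.7868
    y: enter (4,2) at t=1.2750
    x: enter (5,2) at t=1.8221
    x: enter (6,2) at t=2.8574
    x: enter (7,2) at t=3.8926
    x: enter (8,2) at t=4.9279 ← occupied
  → r_2 = 4.9279
beam 3: φ=45°, α=105°
  dir = (cos 105°, sin 105°) = (-0.2588, 0.9659); from cell (3,1)
  next x-line at t=0.9273, next y-line at t=0.3416; Δt_x=3.8637, Δt_y=1.0353
    y: enter (3,2) at t=0.3416
    x: enter (2,2) at t=0.9273
    y: enter (2,3) at t=1.3769
    y: enter (2,4) at t=2.4122
    y: enter (2,5) at t=3.4475 ← occupied
  → r_3 = 3.4475
beam 4: φ=90°, α=150°
  dir = (cos 150°, sin 150°) = (-0.8660, 0.5000); from cell (3,1)
  next x-line at t=0.2771, next y-line at t=0.6600; Δt_x=1.1547, Δt_y=2.0000
    x: enter (2,1) at t=0.2771
    y: enter (2,2) at t=0.6600
    x: enter (1,2) at t=1.4318
    x: enter (0,2) at t=2.5865 ← occupied
  → r_4 = 2.5865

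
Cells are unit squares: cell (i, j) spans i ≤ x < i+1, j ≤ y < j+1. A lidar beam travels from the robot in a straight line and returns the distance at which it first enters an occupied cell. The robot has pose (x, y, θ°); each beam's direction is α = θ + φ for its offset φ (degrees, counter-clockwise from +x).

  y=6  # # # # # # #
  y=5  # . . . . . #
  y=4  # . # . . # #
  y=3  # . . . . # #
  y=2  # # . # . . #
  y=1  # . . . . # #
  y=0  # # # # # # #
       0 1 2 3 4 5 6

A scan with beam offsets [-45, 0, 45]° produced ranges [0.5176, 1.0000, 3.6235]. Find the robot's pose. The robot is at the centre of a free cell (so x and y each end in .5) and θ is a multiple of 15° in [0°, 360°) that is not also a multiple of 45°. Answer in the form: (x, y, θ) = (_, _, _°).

Candidates: 19 free-cell centres × 16 headings = 304 poses. Raycast each; keep the one whose scan matches to 4 dp.
  (3.5, 1.5, 105°): beam 1 = 0.5774 ≠ 0.5176 ✗
  (3.5, 3.5, 240°): beam 1 = 1.9319 ≠ 0.5176 ✗
  (1.5, 1.5, 255°): beam 1 = 0.5774 ≠ 0.5176 ✗
  (4.5, 5.5, 105°): beam 1 = 0.5774 ≠ 0.5176 ✗
  …
  (2.5, 1.5, 330°): r_1=0.5176, r_2=1.0000, r_3=3.6235 — all match ✓
No second candidate reproduces the full scan.

(x, y, θ) = (2.5, 1.5, 330°)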